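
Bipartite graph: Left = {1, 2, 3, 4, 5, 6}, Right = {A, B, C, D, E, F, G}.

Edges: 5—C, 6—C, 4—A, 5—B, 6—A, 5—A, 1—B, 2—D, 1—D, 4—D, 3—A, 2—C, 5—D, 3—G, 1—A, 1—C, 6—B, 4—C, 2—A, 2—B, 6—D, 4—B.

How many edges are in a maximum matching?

A valid assignment of size 5: 1→A, 2→D, 3→G, 4→C, 5→B.
The set {1, 2, 4, 5, 6} has only 4 neighbours ({A, B, C, D}), so by Hall's theorem at most 5 of the 6 left vertices can be matched.

5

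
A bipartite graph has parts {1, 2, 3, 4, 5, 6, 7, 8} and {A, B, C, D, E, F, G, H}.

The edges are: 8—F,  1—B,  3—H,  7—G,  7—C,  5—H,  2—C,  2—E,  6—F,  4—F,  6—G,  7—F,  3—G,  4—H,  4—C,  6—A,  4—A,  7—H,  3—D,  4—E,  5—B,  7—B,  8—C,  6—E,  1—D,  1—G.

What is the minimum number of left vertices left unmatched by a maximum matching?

A valid assignment of size 8: 1–B, 2–C, 3–D, 4–A, 5–H, 6–E, 7–G, 8–F.
All 8 left vertices are matched, so no larger matching exists.
That matches 8 of the 8, leaving 0 unmatched; no matching can do better.

0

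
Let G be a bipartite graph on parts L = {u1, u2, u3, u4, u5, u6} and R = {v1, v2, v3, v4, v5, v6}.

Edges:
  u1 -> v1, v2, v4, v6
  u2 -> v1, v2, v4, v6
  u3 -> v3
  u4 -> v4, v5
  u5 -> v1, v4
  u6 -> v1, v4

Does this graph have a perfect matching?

For example, pair u1-v2, u2-v6, u3-v3, u4-v5, u5-v4, u6-v1.
All 6 left vertices are covered.

Yes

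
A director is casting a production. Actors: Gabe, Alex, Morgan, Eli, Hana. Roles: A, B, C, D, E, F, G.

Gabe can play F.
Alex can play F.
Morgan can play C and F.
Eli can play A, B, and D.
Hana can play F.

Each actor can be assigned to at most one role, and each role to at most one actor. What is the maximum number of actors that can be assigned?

3

For example, pair Gabe-F, Morgan-C, Eli-B.
The set {Gabe, Alex, Hana} has only 1 neighbour ({F}), so by Hall's theorem at most 3 of the 5 actors can be matched.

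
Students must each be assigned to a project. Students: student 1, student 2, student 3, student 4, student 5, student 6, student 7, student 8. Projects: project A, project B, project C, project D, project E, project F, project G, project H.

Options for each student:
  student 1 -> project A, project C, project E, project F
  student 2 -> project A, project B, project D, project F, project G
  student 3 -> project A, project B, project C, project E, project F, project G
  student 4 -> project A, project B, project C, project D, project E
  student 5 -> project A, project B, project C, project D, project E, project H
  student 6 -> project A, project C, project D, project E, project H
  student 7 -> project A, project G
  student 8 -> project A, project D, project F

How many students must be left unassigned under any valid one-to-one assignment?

For example, pair student 1–project E, student 2–project F, student 3–project B, student 4–project D, student 5–project C, student 6–project H, student 7–project G, student 8–project A.
All 8 students are matched, so no larger matching exists.
That matches 8 of the 8, leaving 0 unmatched; no matching can do better.

0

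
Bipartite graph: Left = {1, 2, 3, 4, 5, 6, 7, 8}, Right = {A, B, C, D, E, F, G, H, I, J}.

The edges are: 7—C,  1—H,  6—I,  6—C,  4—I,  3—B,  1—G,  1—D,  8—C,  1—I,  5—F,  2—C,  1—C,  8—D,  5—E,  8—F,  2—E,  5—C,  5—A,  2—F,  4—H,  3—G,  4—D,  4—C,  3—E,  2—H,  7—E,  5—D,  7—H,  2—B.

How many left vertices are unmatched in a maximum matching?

One maximum matching: 1-G, 2-H, 3-B, 4-D, 5-A, 6-C, 7-E, 8-F.
This saturates every left vertex, so 8 is the maximum.
That matches 8 of the 8, leaving 0 unmatched; no matching can do better.

0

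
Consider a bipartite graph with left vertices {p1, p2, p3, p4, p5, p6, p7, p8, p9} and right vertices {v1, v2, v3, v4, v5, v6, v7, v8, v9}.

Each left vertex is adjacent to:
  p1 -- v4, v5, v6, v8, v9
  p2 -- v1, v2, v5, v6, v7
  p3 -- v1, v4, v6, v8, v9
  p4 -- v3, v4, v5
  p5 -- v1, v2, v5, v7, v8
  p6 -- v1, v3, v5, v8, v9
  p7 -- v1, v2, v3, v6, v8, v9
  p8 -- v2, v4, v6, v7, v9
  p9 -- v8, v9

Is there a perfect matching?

For example, pair p1–v6, p2–v7, p3–v8, p4–v5, p5–v2, p6–v1, p7–v3, p8–v4, p9–v9.
Every left vertex is matched, so this is a perfect matching.

Yes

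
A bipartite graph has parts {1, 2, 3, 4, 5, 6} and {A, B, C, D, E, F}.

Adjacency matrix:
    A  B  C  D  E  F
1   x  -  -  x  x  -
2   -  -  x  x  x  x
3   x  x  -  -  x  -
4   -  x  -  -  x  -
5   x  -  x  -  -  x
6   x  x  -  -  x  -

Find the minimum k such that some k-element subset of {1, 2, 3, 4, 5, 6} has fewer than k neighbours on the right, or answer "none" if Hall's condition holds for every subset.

A matching saturating every left vertex exists, for instance 1→D, 2→C, 3→A, 4→E, 5→F, 6→B.
By Hall's marriage theorem, this means |N(S)| ≥ |S| for every subset S, so no violating subset exists.

none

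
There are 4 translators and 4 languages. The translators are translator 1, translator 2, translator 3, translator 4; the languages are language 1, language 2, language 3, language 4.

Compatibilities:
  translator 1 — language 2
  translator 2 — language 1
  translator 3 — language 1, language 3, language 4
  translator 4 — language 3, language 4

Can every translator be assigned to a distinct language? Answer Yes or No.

A valid assignment of size 4: translator 1-language 2, translator 2-language 1, translator 3-language 3, translator 4-language 4.
Every translator is matched, so this is a perfect matching.

Yes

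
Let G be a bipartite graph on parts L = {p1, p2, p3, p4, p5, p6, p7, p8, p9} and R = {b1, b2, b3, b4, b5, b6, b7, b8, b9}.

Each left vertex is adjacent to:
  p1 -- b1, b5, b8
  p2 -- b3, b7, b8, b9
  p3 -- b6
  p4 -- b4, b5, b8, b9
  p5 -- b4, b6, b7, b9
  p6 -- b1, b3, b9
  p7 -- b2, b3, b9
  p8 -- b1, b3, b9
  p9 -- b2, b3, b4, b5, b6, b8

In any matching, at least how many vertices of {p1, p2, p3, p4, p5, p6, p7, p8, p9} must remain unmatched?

One maximum matching: p1→b8, p2→b3, p3→b6, p4→b4, p5→b7, p6→b1, p7→b2, p8→b9, p9→b5.
This saturates every left vertex, so 9 is the maximum.
That matches 9 of the 9, leaving 0 unmatched; no matching can do better.

0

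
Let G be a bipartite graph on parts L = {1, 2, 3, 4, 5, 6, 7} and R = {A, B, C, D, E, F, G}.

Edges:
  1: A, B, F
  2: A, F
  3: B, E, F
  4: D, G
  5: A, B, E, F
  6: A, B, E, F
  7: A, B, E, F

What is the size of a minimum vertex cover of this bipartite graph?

5

A maximum matching has 5 edges (e.g. 1–F, 2–A, 3–E, 4–G, 5–B).
By König's theorem the minimum vertex cover has the same size. One such cover is {4, A, B, E, F}.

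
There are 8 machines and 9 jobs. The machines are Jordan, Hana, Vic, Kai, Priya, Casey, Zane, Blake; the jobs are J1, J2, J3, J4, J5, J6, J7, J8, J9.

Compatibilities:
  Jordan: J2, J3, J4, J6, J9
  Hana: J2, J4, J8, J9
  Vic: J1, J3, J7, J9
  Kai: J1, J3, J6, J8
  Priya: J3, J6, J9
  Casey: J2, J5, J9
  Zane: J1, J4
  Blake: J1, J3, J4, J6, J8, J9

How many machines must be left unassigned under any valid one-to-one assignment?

One maximum matching: Jordan-J2, Hana-J8, Vic-J7, Kai-J3, Priya-J9, Casey-J5, Zane-J1, Blake-J6.
All 8 machines are matched, so no larger matching exists.
That matches 8 of the 8, leaving 0 unmatched; no matching can do better.

0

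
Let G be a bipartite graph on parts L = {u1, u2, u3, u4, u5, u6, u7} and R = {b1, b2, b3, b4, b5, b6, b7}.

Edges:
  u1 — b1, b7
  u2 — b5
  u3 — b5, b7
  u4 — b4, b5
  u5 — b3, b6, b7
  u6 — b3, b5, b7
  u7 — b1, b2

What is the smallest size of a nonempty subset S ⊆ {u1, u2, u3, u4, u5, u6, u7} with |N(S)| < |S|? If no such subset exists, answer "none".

none

A matching saturating every left vertex exists, for instance u1→b1, u2→b5, u3→b7, u4→b4, u5→b6, u6→b3, u7→b2.
By Hall's marriage theorem, this means |N(S)| ≥ |S| for every subset S, so no violating subset exists.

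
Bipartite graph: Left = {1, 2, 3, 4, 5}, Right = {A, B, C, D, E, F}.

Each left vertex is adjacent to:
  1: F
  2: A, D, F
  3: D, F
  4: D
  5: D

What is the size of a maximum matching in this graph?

3

One maximum matching: 1–F, 2–A, 3–D.
The set {1, 3, 4, 5} has only 2 neighbours ({D, F}), so by Hall's theorem at most 3 of the 5 left vertices can be matched.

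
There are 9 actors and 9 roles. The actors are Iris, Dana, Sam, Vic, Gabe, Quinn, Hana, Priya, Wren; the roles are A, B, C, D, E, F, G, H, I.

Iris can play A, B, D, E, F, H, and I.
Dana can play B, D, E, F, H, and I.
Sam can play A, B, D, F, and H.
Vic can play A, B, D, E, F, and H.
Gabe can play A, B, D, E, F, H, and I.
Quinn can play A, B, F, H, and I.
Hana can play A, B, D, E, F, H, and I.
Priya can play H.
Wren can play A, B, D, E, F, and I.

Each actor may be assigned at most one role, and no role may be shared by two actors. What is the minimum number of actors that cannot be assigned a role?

For example, pair Iris→I, Dana→F, Sam→D, Vic→E, Gabe→B, Quinn→H, Hana→A.
The set {Iris, Dana, Sam, Vic, Gabe, Quinn, Hana, Priya, Wren} has only 7 neighbours ({A, B, D, E, F, H, I}), so by Hall's theorem at most 7 of the 9 actors can be matched.
That matches 7 of the 9, leaving 2 unmatched; no matching can do better.

2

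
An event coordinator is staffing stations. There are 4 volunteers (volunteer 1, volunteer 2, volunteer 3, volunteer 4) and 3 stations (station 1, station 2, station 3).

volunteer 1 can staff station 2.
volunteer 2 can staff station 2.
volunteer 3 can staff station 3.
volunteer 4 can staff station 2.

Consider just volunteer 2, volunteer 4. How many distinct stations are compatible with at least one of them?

1

The union of neighbours of {volunteer 2, volunteer 4} is {station 2}, which has 1 element.
Since |N(S)| = 1 < |S| = 2, Hall's condition fails for this subset.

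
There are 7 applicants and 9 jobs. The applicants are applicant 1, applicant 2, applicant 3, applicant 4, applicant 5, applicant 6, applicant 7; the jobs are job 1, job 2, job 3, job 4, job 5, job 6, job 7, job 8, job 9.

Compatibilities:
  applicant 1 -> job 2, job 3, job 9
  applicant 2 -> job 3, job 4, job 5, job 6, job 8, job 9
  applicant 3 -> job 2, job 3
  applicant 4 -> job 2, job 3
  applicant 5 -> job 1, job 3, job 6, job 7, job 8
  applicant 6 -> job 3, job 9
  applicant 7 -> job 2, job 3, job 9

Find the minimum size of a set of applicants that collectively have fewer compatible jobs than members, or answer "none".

Take S = {applicant 1, applicant 3, applicant 4, applicant 6}. Its neighbourhood is {job 2, job 3, job 9}, so |N(S)| = 3 < |S| = 4.
Every subset of size less than 4 has at least as many neighbours as members, so 4 is the minimum.

4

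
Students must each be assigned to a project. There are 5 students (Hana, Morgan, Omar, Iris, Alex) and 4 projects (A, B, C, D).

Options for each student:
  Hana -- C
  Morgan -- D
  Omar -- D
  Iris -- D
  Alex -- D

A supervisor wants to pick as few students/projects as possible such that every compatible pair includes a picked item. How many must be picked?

2

A maximum matching has 2 edges (e.g. Hana–C, Morgan–D).
By König's theorem the minimum vertex cover has the same size. One such cover is {Hana, D}.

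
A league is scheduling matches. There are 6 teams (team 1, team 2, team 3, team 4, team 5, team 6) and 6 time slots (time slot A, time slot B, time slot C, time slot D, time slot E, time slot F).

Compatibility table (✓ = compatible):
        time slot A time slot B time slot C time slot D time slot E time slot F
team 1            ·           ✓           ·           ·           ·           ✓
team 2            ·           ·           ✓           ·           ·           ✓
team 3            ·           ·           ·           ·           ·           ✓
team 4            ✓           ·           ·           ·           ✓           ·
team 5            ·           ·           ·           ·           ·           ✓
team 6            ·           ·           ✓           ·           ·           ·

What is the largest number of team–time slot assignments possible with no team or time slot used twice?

A valid assignment of size 4: team 1–time slot B, team 2–time slot C, team 3–time slot F, team 4–time slot A.
The set {team 2, team 3, team 5, team 6} has only 2 neighbours ({time slot C, time slot F}), so by Hall's theorem at most 4 of the 6 teams can be matched.

4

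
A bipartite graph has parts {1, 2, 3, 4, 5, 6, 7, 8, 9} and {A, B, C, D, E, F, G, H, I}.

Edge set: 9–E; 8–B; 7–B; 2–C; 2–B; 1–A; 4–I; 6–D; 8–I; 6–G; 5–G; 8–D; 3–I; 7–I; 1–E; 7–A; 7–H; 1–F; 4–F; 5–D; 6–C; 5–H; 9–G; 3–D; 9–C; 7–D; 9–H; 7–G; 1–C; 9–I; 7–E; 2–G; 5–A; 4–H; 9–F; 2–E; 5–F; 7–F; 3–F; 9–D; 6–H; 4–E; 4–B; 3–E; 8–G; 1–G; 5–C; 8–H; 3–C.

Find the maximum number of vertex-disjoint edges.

A valid assignment of size 9: 1→F, 2→C, 3→I, 4→B, 5→A, 6→D, 7→E, 8→H, 9→G.
This saturates every left vertex, so 9 is the maximum.

9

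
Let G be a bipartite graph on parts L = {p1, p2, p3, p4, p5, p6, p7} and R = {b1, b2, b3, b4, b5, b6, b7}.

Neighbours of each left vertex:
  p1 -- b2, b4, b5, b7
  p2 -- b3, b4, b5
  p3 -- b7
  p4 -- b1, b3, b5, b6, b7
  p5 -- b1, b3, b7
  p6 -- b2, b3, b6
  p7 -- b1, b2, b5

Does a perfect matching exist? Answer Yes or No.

Yes

For example, pair p1-b2, p2-b4, p3-b7, p4-b1, p5-b3, p6-b6, p7-b5.
Every left vertex is matched, so this is a perfect matching.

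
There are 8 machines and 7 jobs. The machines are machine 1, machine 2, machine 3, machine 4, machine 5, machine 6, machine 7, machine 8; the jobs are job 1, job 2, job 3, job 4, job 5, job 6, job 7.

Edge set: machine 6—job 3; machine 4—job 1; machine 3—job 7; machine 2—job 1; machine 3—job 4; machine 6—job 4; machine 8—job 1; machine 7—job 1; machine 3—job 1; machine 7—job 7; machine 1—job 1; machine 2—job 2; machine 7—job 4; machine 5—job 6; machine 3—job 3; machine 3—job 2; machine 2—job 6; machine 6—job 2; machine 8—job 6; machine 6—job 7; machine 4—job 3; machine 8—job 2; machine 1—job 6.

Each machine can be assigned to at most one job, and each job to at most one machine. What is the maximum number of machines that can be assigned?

One maximum matching: machine 1→job 1, machine 2→job 2, machine 3→job 7, machine 4→job 3, machine 5→job 6, machine 6→job 4.
The set {machine 1, machine 2, machine 3, machine 4, machine 5, machine 6, machine 7, machine 8} has only 6 neighbours ({job 1, job 2, job 3, job 4, job 6, job 7}), so by Hall's theorem at most 6 of the 8 machines can be matched.

6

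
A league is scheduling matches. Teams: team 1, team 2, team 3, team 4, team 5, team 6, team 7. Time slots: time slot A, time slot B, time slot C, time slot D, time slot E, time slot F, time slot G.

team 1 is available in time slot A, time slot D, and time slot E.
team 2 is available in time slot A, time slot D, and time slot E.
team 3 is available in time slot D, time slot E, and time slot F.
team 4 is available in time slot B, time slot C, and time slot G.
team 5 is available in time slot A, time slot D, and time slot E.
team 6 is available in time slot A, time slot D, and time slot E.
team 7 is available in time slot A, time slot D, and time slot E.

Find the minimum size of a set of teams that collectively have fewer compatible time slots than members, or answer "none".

4

Take S = {team 1, team 2, team 5, team 6}. Its neighbourhood is {time slot A, time slot D, time slot E}, so |N(S)| = 3 < |S| = 4.
Every subset of size less than 4 has at least as many neighbours as members, so 4 is the minimum.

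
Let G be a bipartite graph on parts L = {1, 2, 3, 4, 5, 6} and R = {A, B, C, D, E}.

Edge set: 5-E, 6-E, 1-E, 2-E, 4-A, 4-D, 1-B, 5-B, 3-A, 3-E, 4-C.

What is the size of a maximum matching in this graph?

4

A valid assignment of size 4: 1-B, 2-E, 3-A, 4-C.
The set {1, 2, 5, 6} has only 2 neighbours ({B, E}), so by Hall's theorem at most 4 of the 6 left vertices can be matched.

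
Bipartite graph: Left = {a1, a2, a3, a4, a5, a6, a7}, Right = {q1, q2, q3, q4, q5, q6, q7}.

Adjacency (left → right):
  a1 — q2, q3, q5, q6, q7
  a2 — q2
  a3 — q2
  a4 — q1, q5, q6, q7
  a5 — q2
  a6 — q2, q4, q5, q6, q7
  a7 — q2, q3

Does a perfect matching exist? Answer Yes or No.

The set {a2, a3, a5} has only 1 neighbour ({q2}), so by Hall's theorem at most 5 of the 7 left vertices can be matched.
Hence no matching covers every left vertex.

No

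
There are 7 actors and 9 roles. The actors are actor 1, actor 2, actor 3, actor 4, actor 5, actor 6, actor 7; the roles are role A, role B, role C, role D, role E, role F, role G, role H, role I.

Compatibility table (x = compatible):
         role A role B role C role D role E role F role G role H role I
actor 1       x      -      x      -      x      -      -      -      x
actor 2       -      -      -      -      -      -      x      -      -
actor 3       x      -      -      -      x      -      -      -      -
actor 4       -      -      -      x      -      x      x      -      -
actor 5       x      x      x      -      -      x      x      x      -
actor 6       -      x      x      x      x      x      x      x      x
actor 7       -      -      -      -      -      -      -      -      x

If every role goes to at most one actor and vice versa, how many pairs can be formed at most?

7

For example, pair actor 1-role E, actor 2-role G, actor 3-role A, actor 4-role D, actor 5-role F, actor 6-role C, actor 7-role I.
This saturates every actor, so 7 is the maximum.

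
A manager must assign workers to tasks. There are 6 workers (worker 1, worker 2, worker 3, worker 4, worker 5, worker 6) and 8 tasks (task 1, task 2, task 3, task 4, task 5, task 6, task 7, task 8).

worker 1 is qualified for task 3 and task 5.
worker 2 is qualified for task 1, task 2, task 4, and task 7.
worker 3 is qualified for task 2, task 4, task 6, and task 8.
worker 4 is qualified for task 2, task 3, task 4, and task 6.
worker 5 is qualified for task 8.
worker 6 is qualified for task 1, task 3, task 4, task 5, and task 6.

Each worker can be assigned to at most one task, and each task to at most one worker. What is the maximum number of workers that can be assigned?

One maximum matching: worker 1→task 5, worker 2→task 7, worker 3→task 6, worker 4→task 2, worker 5→task 8, worker 6→task 4.
All 6 workers are matched, so no larger matching exists.

6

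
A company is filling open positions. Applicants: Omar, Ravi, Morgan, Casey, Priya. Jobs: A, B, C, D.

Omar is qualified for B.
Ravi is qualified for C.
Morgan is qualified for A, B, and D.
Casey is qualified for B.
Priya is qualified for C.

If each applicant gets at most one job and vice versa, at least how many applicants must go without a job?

2

For example, pair Omar→B, Ravi→C, Morgan→D.
The set {Omar, Ravi, Casey, Priya} has only 2 neighbours ({B, C}), so by Hall's theorem at most 3 of the 5 applicants can be matched.
That matches 3 of the 5, leaving 2 unmatched; no matching can do better.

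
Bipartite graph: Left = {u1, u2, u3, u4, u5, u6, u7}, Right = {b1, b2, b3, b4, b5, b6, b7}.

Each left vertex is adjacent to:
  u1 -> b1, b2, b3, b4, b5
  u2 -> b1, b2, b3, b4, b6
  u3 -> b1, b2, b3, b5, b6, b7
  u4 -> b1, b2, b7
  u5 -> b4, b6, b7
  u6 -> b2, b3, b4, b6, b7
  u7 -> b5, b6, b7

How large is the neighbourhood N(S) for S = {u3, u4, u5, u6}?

7

The union of neighbours of {u3, u4, u5, u6} is {b1, b2, b3, b4, b5, b6, b7}, which has 7 elements.
Since |N(S)| = 7 ≥ |S| = 4, Hall's condition holds for this subset.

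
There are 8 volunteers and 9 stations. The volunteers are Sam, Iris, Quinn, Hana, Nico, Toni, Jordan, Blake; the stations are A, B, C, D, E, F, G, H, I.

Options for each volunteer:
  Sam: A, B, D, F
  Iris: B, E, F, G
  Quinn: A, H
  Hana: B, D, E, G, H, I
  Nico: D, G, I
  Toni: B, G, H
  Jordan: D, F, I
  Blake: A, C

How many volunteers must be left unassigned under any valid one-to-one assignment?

For example, pair Sam-B, Iris-E, Quinn-A, Hana-H, Nico-D, Toni-G, Jordan-F, Blake-C.
This saturates every volunteer, so 8 is the maximum.
That matches 8 of the 8, leaving 0 unmatched; no matching can do better.

0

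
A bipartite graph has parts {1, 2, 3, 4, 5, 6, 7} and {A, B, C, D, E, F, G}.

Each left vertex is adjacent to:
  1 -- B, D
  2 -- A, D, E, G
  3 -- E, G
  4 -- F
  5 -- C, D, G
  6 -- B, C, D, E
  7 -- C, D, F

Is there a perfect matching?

A valid assignment of size 7: 1–D, 2–A, 3–E, 4–F, 5–G, 6–B, 7–C.
All 7 left vertices are covered.

Yes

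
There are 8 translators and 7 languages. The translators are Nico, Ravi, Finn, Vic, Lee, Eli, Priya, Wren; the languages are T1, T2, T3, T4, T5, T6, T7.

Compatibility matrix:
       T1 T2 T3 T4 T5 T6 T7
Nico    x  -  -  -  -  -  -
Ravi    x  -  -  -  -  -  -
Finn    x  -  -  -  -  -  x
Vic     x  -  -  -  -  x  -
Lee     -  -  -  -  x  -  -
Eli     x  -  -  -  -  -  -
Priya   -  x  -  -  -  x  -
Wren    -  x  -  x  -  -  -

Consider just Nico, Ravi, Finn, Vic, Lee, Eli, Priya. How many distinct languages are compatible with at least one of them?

5

The union of neighbours of {Nico, Ravi, Finn, Vic, Lee, Eli, Priya} is {T1, T2, T5, T6, T7}, which has 5 elements.
Since |N(S)| = 5 < |S| = 7, Hall's condition fails for this subset.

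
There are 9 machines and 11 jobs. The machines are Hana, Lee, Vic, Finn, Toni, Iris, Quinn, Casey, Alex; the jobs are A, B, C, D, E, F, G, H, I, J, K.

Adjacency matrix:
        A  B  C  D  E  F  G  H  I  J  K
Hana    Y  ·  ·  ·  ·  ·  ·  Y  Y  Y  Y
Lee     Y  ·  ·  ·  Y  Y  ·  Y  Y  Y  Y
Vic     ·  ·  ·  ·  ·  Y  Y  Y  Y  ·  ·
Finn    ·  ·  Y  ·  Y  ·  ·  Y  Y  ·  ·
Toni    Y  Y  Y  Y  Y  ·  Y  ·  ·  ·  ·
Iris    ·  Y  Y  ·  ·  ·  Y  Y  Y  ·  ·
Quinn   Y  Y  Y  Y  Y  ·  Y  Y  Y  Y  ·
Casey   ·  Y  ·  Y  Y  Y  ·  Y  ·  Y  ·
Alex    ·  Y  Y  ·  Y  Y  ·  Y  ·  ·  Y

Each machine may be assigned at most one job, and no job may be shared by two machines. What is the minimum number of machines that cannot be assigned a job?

One maximum matching: Hana–H, Lee–J, Vic–F, Finn–C, Toni–A, Iris–B, Quinn–G, Casey–E, Alex–K.
This saturates every machine, so 9 is the maximum.
That matches 9 of the 9, leaving 0 unmatched; no matching can do better.

0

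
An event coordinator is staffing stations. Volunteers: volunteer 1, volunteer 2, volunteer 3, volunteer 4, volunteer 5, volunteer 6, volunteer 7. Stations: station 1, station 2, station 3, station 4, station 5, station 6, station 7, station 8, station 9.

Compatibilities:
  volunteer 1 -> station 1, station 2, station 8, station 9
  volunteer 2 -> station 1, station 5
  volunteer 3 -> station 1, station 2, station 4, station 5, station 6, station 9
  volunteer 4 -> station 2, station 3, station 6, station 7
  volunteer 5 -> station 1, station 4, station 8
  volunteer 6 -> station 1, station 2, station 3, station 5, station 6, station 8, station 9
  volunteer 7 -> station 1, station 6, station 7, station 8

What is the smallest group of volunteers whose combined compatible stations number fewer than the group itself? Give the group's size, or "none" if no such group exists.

A matching saturating every volunteer exists, for instance volunteer 1→station 2, volunteer 2→station 5, volunteer 3→station 6, volunteer 4→station 3, volunteer 5→station 4, volunteer 6→station 8, volunteer 7→station 1.
By Hall's marriage theorem, this means |N(S)| ≥ |S| for every subset S, so no violating subset exists.

none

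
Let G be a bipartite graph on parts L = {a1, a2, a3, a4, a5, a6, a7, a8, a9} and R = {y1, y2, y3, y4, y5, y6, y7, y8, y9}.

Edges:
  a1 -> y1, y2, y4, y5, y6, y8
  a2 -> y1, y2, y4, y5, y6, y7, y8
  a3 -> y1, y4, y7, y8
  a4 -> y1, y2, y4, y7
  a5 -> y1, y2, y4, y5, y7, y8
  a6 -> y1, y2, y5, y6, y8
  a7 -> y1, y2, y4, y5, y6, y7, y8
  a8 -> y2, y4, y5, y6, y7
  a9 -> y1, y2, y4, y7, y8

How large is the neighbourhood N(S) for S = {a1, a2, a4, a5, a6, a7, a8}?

The union of neighbours of {a1, a2, a4, a5, a6, a7, a8} is {y1, y2, y4, y5, y6, y7, y8}, which has 7 elements.
Since |N(S)| = 7 ≥ |S| = 7, Hall's condition holds for this subset.

7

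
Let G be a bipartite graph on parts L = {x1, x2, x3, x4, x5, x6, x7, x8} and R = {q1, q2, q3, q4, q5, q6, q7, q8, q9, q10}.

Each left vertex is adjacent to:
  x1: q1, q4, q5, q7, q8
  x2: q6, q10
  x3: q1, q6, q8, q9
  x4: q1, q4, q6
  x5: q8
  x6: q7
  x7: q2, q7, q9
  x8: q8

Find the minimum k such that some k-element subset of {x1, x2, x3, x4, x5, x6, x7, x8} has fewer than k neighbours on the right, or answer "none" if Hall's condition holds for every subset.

Take S = {x5, x8}. Its neighbourhood is {q8}, so |N(S)| = 1 < |S| = 2.
No single vertex violates Hall's condition since each has at least one neighbour, so 2 is the minimum.

2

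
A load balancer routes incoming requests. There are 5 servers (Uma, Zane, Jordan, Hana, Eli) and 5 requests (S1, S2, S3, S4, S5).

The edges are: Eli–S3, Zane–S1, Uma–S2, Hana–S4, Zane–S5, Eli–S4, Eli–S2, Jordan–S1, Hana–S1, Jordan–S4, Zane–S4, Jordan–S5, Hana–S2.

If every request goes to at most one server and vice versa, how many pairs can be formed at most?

5

One maximum matching: Uma–S2, Zane–S5, Jordan–S1, Hana–S4, Eli–S3.
All 5 servers are matched, so no larger matching exists.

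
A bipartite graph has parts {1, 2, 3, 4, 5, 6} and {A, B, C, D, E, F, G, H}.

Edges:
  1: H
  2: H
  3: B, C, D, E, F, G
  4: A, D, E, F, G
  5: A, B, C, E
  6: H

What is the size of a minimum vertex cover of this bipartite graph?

A maximum matching has 4 edges (e.g. 1–H, 3–E, 4–G, 5–B).
By König's theorem the minimum vertex cover has the same size. One such cover is {3, 4, 5, H}.

4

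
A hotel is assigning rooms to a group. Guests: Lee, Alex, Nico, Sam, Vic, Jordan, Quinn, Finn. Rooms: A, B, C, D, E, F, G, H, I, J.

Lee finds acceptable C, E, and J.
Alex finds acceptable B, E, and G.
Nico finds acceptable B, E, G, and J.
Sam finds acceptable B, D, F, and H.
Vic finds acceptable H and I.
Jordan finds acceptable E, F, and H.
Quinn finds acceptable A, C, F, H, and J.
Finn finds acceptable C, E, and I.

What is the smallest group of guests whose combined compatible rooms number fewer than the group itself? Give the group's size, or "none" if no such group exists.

none

A matching saturating every guest exists, for instance Lee→J, Alex→G, Nico→B, Sam→F, Vic→I, Jordan→H, Quinn→A, Finn→E.
By Hall's marriage theorem, this means |N(S)| ≥ |S| for every subset S, so no violating subset exists.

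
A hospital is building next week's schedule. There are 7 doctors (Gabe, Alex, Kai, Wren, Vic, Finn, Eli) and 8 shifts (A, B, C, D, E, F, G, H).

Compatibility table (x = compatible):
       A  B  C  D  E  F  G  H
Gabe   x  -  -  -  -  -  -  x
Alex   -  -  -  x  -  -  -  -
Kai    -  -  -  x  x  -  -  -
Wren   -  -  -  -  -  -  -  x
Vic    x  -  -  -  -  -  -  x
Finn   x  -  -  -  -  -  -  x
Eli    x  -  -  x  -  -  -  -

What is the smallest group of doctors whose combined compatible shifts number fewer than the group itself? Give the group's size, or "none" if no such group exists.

Take S = {Gabe, Wren, Vic}. Its neighbourhood is {A, H}, so |N(S)| = 2 < |S| = 3.
Every subset of size less than 3 has at least as many neighbours as members, so 3 is the minimum.

3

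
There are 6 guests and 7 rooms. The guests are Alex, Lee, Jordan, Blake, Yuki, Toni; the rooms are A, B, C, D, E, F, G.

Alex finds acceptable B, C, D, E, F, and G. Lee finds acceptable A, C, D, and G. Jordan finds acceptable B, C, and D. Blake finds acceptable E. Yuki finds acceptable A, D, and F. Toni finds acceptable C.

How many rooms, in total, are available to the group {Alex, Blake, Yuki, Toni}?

The union of neighbours of {Alex, Blake, Yuki, Toni} is {A, B, C, D, E, F, G}, which has 7 elements.
Since |N(S)| = 7 ≥ |S| = 4, Hall's condition holds for this subset.

7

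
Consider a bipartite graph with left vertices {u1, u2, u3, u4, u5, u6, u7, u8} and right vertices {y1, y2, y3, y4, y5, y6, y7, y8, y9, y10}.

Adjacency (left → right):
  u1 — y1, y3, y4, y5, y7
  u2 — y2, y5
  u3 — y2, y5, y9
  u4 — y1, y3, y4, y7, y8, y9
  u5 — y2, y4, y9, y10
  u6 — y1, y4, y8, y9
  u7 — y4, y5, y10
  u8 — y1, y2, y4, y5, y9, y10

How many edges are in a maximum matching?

8

For example, pair u1→y3, u2→y5, u3→y9, u4→y7, u5→y2, u6→y1, u7→y10, u8→y4.
This saturates every left vertex, so 8 is the maximum.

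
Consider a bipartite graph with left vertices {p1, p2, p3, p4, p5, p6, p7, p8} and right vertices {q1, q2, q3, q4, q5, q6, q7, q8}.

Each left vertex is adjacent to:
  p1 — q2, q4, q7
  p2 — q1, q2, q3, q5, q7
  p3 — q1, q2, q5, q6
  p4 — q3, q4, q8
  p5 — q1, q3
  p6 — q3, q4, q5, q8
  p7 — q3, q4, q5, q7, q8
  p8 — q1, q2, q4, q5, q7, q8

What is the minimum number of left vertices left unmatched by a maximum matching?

0

For example, pair p1→q2, p2→q1, p3→q6, p4→q8, p5→q3, p6→q5, p7→q7, p8→q4.
All 8 left vertices are matched, so no larger matching exists.
That matches 8 of the 8, leaving 0 unmatched; no matching can do better.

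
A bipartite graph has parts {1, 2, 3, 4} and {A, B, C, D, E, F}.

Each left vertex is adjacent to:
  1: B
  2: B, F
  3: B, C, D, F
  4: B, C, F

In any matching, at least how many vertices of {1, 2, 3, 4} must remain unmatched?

One maximum matching: 1→B, 2→F, 3→D, 4→C.
This saturates every left vertex, so 4 is the maximum.
That matches 4 of the 4, leaving 0 unmatched; no matching can do better.

0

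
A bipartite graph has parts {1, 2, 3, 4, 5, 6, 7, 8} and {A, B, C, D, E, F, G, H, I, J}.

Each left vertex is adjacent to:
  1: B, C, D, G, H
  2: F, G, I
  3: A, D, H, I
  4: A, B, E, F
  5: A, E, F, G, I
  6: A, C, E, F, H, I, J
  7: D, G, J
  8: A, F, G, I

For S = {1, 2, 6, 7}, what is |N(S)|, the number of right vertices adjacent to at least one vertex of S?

10

The union of neighbours of {1, 2, 6, 7} is {A, B, C, D, E, F, G, H, I, J}, which has 10 elements.
Since |N(S)| = 10 ≥ |S| = 4, Hall's condition holds for this subset.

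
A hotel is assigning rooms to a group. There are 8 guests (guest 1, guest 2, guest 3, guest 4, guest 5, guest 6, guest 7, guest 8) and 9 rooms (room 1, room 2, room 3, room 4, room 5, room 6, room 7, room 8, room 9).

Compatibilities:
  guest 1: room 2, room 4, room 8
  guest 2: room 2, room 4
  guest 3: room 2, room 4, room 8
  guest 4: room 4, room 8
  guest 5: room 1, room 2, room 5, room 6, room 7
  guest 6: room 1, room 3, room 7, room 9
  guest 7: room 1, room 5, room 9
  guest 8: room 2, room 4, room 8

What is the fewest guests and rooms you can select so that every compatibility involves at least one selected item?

6

The 6 edges guest 1–room 4, guest 2–room 2, guest 3–room 8, guest 5–room 5, guest 6–room 7, guest 7–room 9 form a matching, so any vertex cover needs at least 6 vertices (one per matched edge).
Conversely {guest 5, guest 6, guest 7, room 2, room 4, room 8} meets every edge and has exactly 6 vertices, so 6 is optimal.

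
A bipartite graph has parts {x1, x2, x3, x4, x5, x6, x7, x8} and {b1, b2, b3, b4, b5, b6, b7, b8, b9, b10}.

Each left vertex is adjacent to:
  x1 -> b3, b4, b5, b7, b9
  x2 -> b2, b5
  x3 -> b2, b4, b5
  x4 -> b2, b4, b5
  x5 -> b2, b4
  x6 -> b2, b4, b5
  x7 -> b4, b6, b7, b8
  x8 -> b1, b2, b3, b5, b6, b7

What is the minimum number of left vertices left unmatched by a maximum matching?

2

For example, pair x1-b3, x2-b2, x3-b4, x4-b5, x7-b8, x8-b7.
The set {x2, x3, x4, x5, x6} has only 3 neighbours ({b2, b4, b5}), so by Hall's theorem at most 6 of the 8 left vertices can be matched.
That matches 6 of the 8, leaving 2 unmatched; no matching can do better.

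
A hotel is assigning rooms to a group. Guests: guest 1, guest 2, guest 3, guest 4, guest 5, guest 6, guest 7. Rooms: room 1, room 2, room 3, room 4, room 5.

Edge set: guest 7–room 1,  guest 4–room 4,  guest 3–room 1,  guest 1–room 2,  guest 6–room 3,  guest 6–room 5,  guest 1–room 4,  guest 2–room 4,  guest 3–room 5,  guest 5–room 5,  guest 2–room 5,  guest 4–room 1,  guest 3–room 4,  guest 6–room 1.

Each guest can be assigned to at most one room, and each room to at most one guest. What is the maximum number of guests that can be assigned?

5

One maximum matching: guest 1–room 2, guest 2–room 5, guest 3–room 1, guest 4–room 4, guest 6–room 3.
The set {guest 2, guest 3, guest 4, guest 5, guest 7} has only 3 neighbours ({room 1, room 4, room 5}), so by Hall's theorem at most 5 of the 7 guests can be matched.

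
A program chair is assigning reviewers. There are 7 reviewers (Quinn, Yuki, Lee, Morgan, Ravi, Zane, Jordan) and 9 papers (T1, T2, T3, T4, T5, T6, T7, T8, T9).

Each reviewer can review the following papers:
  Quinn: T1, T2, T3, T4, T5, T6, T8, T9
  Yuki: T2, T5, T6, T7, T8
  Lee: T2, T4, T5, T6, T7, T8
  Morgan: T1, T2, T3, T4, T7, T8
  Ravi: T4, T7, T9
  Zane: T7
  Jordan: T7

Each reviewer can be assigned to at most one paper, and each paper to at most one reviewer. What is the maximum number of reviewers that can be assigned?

6

For example, pair Quinn–T3, Yuki–T6, Lee–T5, Morgan–T4, Ravi–T9, Zane–T7.
The set {Zane, Jordan} has only 1 neighbour ({T7}), so by Hall's theorem at most 6 of the 7 reviewers can be matched.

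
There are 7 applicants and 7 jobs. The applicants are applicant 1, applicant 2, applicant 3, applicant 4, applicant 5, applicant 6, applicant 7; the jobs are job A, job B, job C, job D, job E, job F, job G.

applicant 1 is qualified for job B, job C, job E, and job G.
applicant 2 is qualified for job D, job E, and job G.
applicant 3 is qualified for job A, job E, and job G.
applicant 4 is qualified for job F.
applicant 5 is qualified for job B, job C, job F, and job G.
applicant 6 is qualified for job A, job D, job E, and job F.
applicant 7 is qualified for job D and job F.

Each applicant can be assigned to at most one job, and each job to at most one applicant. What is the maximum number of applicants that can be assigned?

7

One maximum matching: applicant 1-job B, applicant 2-job G, applicant 3-job A, applicant 4-job F, applicant 5-job C, applicant 6-job E, applicant 7-job D.
This saturates every applicant, so 7 is the maximum.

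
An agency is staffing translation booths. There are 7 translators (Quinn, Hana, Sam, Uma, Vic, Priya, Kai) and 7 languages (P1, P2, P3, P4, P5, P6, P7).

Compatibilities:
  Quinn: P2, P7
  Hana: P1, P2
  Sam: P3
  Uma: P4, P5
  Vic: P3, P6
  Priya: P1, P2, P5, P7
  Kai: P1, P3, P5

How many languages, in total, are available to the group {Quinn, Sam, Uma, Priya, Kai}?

6

The union of neighbours of {Quinn, Sam, Uma, Priya, Kai} is {P1, P2, P3, P4, P5, P7}, which has 6 elements.
Since |N(S)| = 6 ≥ |S| = 5, Hall's condition holds for this subset.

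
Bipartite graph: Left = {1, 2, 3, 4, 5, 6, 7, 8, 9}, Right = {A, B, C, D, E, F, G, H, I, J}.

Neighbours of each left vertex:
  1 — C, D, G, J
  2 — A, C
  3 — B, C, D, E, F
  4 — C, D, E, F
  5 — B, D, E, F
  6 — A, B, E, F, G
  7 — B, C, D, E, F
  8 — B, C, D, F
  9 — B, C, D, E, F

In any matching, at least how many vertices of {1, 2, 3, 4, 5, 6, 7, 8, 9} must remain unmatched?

1

For example, pair 1-J, 2-A, 3-E, 4-C, 5-D, 6-G, 7-F, 8-B.
The set {3, 4, 5, 7, 8, 9} has only 5 neighbours ({B, C, D, E, F}), so by Hall's theorem at most 8 of the 9 left vertices can be matched.
That matches 8 of the 9, leaving 1 unmatched; no matching can do better.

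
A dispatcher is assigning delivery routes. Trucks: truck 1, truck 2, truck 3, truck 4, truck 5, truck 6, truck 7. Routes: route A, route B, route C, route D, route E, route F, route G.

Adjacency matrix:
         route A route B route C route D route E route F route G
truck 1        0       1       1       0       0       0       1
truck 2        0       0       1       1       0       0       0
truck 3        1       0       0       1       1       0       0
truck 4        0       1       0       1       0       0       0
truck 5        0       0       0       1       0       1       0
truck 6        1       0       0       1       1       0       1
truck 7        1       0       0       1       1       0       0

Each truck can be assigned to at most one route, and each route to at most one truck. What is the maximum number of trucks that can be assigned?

7

A valid assignment of size 7: truck 1→route B, truck 2→route C, truck 3→route A, truck 4→route D, truck 5→route F, truck 6→route G, truck 7→route E.
All 7 trucks are matched, so no larger matching exists.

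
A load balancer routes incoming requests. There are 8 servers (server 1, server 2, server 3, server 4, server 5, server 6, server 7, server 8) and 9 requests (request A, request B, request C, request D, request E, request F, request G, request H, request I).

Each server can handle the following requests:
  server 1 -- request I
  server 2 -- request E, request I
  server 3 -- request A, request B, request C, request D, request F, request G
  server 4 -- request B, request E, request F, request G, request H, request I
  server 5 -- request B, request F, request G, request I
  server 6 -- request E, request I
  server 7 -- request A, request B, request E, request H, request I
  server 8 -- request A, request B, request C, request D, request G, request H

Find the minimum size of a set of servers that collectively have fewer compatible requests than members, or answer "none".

3

Take S = {server 1, server 2, server 6}. Its neighbourhood is {request E, request I}, so |N(S)| = 2 < |S| = 3.
Every subset of size less than 3 has at least as many neighbours as members, so 3 is the minimum.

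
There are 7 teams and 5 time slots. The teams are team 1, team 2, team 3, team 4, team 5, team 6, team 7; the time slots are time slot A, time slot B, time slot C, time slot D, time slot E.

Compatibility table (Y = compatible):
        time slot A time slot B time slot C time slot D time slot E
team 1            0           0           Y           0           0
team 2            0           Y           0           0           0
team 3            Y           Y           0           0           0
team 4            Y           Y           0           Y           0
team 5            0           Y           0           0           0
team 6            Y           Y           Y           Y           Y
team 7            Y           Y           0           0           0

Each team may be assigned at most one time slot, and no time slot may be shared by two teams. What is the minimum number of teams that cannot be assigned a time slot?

One maximum matching: team 1-time slot C, team 2-time slot B, team 3-time slot A, team 4-time slot D, team 6-time slot E.
The set {team 2, team 3, team 5, team 7} has only 2 neighbours ({time slot A, time slot B}), so by Hall's theorem at most 5 of the 7 teams can be matched.
That matches 5 of the 7, leaving 2 unmatched; no matching can do better.

2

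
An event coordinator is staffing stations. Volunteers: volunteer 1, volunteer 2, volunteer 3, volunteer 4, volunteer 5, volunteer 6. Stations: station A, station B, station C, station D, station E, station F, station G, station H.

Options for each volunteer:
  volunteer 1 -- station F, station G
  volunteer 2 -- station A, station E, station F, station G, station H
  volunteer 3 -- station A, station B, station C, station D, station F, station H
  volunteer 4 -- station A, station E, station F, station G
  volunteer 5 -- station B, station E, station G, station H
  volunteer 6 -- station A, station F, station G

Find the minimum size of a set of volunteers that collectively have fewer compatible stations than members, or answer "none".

none

A matching saturating every volunteer exists, for instance volunteer 1→station G, volunteer 2→station F, volunteer 3→station B, volunteer 4→station E, volunteer 5→station H, volunteer 6→station A.
By Hall's marriage theorem, this means |N(S)| ≥ |S| for every subset S, so no violating subset exists.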